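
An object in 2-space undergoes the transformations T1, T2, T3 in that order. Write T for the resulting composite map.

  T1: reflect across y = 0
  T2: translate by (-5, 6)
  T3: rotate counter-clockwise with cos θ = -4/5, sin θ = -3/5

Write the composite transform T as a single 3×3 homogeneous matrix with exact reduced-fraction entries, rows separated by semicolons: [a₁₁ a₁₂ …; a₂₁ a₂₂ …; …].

T1 = [1 0 0; 0 -1 0; 0 0 1]
T2·T1 = [1 0 -5; 0 -1 6; 0 0 1]
T3·…·T1 = [-4/5 -3/5 38/5; -3/5 4/5 -9/5; 0 0 1]

T = [-4/5 -3/5 38/5; -3/5 4/5 -9/5; 0 0 1]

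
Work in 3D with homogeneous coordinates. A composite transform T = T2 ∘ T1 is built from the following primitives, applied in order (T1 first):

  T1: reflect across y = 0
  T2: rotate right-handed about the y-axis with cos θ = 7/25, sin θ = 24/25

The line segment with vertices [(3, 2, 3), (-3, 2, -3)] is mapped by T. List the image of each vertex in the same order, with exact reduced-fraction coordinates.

T1 reflect across y = 0: (3, 2, 3) → (3, -2, 3); (-3, 2, -3) → (-3, -2, -3)
T2 rotate right-handed about the y-axis with cos θ = 7/25, sin θ = 24/25: (3, -2, 3) → (93/25, -2, -51/25); (-3, -2, -3) → (-93/25, -2, 51/25)

image vertices: (93/25, -2, -51/25), (-93/25, -2, 51/25)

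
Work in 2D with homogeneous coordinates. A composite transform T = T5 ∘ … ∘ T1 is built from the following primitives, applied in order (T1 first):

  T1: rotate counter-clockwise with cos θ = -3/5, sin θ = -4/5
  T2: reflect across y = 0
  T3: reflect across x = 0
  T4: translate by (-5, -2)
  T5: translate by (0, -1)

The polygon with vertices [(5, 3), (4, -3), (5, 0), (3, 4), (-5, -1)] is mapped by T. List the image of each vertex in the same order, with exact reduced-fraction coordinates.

T1 rotate counter-clockwise with cos θ = -3/5, sin θ = -4/5: (5, 3) → (-3/5, -29/5); (4, -3) → (-24/5, -7/5); (5, 0) → (-3, -4); (3, 4) → (7/5, -24/5); (-5, -1) → (11/5, 23/5)
T2 reflect across y = 0: (-3/5, -29/5) → (-3/5, 29/5); (-24/5, -7/5) → (-24/5, 7/5); (-3, -4) → (-3, 4); (7/5, -24/5) → (7/5, 24/5); (11/5, 23/5) → (11/5, -23/5)
T3 reflect across x = 0: (-3/5, 29/5) → (3/5, 29/5); (-24/5, 7/5) → (24/5, 7/5); (-3, 4) → (3, 4); (7/5, 24/5) → (-7/5, 24/5); (11/5, -23/5) → (-11/5, -23/5)
T4 translate by (-5, -2): (3/5, 29/5) → (-22/5, 19/5); (24/5, 7/5) → (-1/5, -3/5); (3, 4) → (-2, 2); (-7/5, 24/5) → (-32/5, 14/5); (-11/5, -23/5) → (-36/5, -33/5)
T5 translate by (0, -1): (-22/5, 19/5) → (-22/5, 14/5); (-1/5, -3/5) → (-1/5, -8/5); (-2, 2) → (-2, 1); (-32/5, 14/5) → (-32/5, 9/5); (-36/5, -33/5) → (-36/5, -38/5)

image vertices: (-22/5, 14/5), (-1/5, -8/5), (-2, 1), (-32/5, 9/5), (-36/5, -38/5)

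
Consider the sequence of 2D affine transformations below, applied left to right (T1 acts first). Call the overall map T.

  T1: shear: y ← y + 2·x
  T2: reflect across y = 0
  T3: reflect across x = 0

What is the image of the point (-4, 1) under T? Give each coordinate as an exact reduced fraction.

T1 shear: y ← y + 2·x: (-4, 1) → (-4, -7)
T2 reflect across y = 0: (-4, -7) → (-4, 7)
T3 reflect across x = 0: (-4, 7) → (4, 7)

T(p) = (4, 7)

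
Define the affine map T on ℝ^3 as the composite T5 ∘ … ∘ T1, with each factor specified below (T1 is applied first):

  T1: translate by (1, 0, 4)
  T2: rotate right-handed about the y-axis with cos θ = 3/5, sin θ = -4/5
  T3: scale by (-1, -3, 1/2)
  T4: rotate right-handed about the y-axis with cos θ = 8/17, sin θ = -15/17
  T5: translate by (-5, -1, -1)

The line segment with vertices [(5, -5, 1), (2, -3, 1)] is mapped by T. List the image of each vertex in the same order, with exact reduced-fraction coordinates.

image vertices: (-1403/170, 14, 101/85), (-1079/170, 8, 188/85)

T1 translate by (1, 0, 4): (5, -5, 1) → (6, -5, 5); (2, -3, 1) → (3, -3, 5)
T2 rotate right-handed about the y-axis with cos θ = 3/5, sin θ = -4/5: (6, -5, 5) → (-2/5, -5, 39/5); (3, -3, 5) → (-11/5, -3, 27/5)
T3 scale by (-1, -3, 1/2): (-2/5, -5, 39/5) → (2/5, 15, 39/10); (-11/5, -3, 27/5) → (11/5, 9, 27/10)
T4 rotate right-handed about the y-axis with cos θ = 8/17, sin θ = -15/17: (2/5, 15, 39/10) → (-553/170, 15, 186/85); (11/5, 9, 27/10) → (-229/170, 9, 273/85)
T5 translate by (-5, -1, -1): (-553/170, 15, 186/85) → (-1403/170, 14, 101/85); (-229/170, 9, 273/85) → (-1079/170, 8, 188/85)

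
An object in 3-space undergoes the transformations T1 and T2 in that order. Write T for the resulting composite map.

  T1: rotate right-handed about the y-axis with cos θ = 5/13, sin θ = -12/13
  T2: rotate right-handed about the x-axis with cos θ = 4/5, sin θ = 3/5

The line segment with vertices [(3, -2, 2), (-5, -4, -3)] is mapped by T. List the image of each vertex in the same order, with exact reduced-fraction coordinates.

image vertices: (-9/13, -242/65, 106/65), (11/13, 17/65, -456/65)

T1 rotate right-handed about the y-axis with cos θ = 5/13, sin θ = -12/13: (3, -2, 2) → (-9/13, -2, 46/13); (-5, -4, -3) → (11/13, -4, -75/13)
T2 rotate right-handed about the x-axis with cos θ = 4/5, sin θ = 3/5: (-9/13, -2, 46/13) → (-9/13, -242/65, 106/65); (11/13, -4, -75/13) → (11/13, 17/65, -456/65)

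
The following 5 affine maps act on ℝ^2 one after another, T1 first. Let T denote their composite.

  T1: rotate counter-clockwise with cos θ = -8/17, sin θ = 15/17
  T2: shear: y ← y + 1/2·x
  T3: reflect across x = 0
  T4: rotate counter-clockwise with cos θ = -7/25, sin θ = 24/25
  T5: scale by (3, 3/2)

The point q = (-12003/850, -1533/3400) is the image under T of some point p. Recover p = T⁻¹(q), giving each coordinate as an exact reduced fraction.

T1 = [-8/17 -15/17 0; 15/17 -8/17 0; 0 0 1]
T2·T1 = [-8/17 -15/17 0; 11/17 -31/34 0; 0 0 1]
T3·…·T1 = [8/17 15/17 0; 11/17 -31/34 0; 0 0 1]
T4·…·T1 = [-64/85 267/425 0; 23/85 937/850 0; 0 0 1]
T5·…·T1 = [-192/85 801/425 0; 69/170 2811/1700 0; 0 0 1]
det M = -9/2; M⁻¹ = [-937/2550 178/425 0; 23/255 128/255 0; 0 0 1]
M⁻¹ · (-12003/850, -1533/3400)ᵀ = (5, -3/2)ᵀ

p = (5, -3/2)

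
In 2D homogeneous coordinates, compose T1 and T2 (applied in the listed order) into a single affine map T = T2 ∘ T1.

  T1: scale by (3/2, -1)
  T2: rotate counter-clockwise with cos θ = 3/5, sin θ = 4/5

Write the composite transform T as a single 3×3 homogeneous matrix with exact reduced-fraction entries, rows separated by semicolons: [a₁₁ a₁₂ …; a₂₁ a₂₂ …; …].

T1 = [3/2 0 0; 0 -1 0; 0 0 1]
T2·T1 = [9/10 4/5 0; 6/5 -3/5 0; 0 0 1]

T = [9/10 4/5 0; 6/5 -3/5 0; 0 0 1]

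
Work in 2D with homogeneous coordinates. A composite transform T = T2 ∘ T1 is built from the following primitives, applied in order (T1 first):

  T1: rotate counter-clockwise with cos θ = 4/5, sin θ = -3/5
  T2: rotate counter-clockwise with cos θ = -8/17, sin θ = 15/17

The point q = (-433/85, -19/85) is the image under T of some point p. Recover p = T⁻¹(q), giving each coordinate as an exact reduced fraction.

T1 = [4/5 3/5 0; -3/5 4/5 0; 0 0 1]
T2·T1 = [13/85 -84/85 0; 84/85 13/85 0; 0 0 1]
det M = 1; M⁻¹ = [13/85 84/85 0; -84/85 13/85 0; 0 0 1]
M⁻¹ · (-433/85, -19/85)ᵀ = (-1, 5)ᵀ

p = (-1, 5)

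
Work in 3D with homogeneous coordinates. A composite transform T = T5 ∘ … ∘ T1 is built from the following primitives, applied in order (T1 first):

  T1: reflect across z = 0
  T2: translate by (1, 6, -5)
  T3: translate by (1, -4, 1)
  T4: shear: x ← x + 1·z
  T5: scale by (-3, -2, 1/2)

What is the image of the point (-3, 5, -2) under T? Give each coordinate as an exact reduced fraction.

T1 reflect across z = 0: (-3, 5, -2) → (-3, 5, 2)
T2 translate by (1, 6, -5): (-3, 5, 2) → (-2, 11, -3)
T3 translate by (1, -4, 1): (-2, 11, -3) → (-1, 7, -2)
T4 shear: x ← x + 1·z: (-1, 7, -2) → (-3, 7, -2)
T5 scale by (-3, -2, 1/2): (-3, 7, -2) → (9, -14, -1)

T(p) = (9, -14, -1)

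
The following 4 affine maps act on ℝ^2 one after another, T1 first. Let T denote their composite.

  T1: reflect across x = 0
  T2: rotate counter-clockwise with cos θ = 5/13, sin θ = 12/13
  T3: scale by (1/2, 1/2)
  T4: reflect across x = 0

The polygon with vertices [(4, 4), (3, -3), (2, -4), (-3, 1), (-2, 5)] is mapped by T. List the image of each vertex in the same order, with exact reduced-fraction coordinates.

T1 reflect across x = 0: (4, 4) → (-4, 4); (3, -3) → (-3, -3); (2, -4) → (-2, -4); (-3, 1) → (3, 1); (-2, 5) → (2, 5)
T2 rotate counter-clockwise with cos θ = 5/13, sin θ = 12/13: (-4, 4) → (-68/13, -28/13); (-3, -3) → (21/13, -51/13); (-2, -4) → (38/13, -44/13); (3, 1) → (3/13, 41/13); (2, 5) → (-50/13, 49/13)
T3 scale by (1/2, 1/2): (-68/13, -28/13) → (-34/13, -14/13); (21/13, -51/13) → (21/26, -51/26); (38/13, -44/13) → (19/13, -22/13); (3/13, 41/13) → (3/26, 41/26); (-50/13, 49/13) → (-25/13, 49/26)
T4 reflect across x = 0: (-34/13, -14/13) → (34/13, -14/13); (21/26, -51/26) → (-21/26, -51/26); (19/13, -22/13) → (-19/13, -22/13); (3/26, 41/26) → (-3/26, 41/26); (-25/13, 49/26) → (25/13, 49/26)

image vertices: (34/13, -14/13), (-21/26, -51/26), (-19/13, -22/13), (-3/26, 41/26), (25/13, 49/26)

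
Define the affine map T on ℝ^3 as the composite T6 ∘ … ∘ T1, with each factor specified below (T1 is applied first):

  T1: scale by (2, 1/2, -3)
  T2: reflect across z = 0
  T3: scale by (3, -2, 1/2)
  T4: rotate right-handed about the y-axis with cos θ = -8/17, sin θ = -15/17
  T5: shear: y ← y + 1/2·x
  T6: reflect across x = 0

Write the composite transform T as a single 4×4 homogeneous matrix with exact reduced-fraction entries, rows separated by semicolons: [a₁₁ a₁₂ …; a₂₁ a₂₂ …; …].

T1 = [2 0 0 0; 0 1/2 0 0; 0 0 -3 0; 0 0 0 1]
T2·T1 = [2 0 0 0; 0 1/2 0 0; 0 0 3 0; 0 0 0 1]
T3·…·T1 = [6 0 0 0; 0 -1 0 0; 0 0 3/2 0; 0 0 0 1]
T4·…·T1 = [-48/17 0 -45/34 0; 0 -1 0 0; 90/17 0 -12/17 0; 0 0 0 1]
T5·…·T1 = [-48/17 0 -45/34 0; -24/17 -1 -45/68 0; 90/17 0 -12/17 0; 0 0 0 1]
T6·…·T1 = [48/17 0 45/34 0; -24/17 -1 -45/68 0; 90/17 0 -12/17 0; 0 0 0 1]

T = [48/17 0 45/34 0; -24/17 -1 -45/68 0; 90/17 0 -12/17 0; 0 0 0 1]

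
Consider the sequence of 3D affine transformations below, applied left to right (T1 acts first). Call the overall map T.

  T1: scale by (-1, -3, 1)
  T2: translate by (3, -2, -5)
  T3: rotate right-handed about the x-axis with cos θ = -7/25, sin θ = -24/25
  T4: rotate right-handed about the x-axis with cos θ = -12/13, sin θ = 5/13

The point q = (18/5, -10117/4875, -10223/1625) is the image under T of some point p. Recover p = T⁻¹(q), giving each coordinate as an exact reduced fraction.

T1 = [-1 0 0 0; 0 -3 0 0; 0 0 1 0; 0 0 0 1]
T2·T1 = [-1 0 0 3; 0 -3 0 -2; 0 0 1 -5; 0 0 0 1]
T3·…·T1 = [-1 0 0 3; 0 21/25 24/25 -106/25; 0 72/25 -7/25 83/25; 0 0 0 1]
T4·…·T1 = [-1 0 0 3; 0 -612/325 -253/325 857/325; 0 -759/325 204/325 -1526/325; 0 0 0 1]
det M = 3; M⁻¹ = [-1 0 0 3; 0 -68/325 -253/975 -2/3; 0 -253/325 204/325 5; 0 0 0 1]
M⁻¹ · (18/5, -10117/4875, -10223/1625)ᵀ = (-3/5, 7/5, 8/3)ᵀ

p = (-3/5, 7/5, 8/3)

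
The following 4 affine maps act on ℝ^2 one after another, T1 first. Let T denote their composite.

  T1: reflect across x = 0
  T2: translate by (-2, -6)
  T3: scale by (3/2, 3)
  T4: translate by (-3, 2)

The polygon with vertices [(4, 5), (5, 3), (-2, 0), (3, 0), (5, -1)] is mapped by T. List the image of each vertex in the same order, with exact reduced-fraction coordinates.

T1 reflect across x = 0: (4, 5) → (-4, 5); (5, 3) → (-5, 3); (-2, 0) → (2, 0); (3, 0) → (-3, 0); (5, -1) → (-5, -1)
T2 translate by (-2, -6): (-4, 5) → (-6, -1); (-5, 3) → (-7, -3); (2, 0) → (0, -6); (-3, 0) → (-5, -6); (-5, -1) → (-7, -7)
T3 scale by (3/2, 3): (-6, -1) → (-9, -3); (-7, -3) → (-21/2, -9); (0, -6) → (0, -18); (-5, -6) → (-15/2, -18); (-7, -7) → (-21/2, -21)
T4 translate by (-3, 2): (-9, -3) → (-12, -1); (-21/2, -9) → (-27/2, -7); (0, -18) → (-3, -16); (-15/2, -18) → (-21/2, -16); (-21/2, -21) → (-27/2, -19)

image vertices: (-12, -1), (-27/2, -7), (-3, -16), (-21/2, -16), (-27/2, -19)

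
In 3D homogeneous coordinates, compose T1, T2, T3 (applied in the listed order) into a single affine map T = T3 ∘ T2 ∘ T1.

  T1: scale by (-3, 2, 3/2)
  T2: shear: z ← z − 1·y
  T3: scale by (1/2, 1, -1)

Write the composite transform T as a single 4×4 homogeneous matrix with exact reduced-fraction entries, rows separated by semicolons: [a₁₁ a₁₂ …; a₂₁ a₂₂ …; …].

T = [-3/2 0 0 0; 0 2 0 0; 0 2 -3/2 0; 0 0 0 1]

T1 = [-3 0 0 0; 0 2 0 0; 0 0 3/2 0; 0 0 0 1]
T2·T1 = [-3 0 0 0; 0 2 0 0; 0 -2 3/2 0; 0 0 0 1]
T3·…·T1 = [-3/2 0 0 0; 0 2 0 0; 0 2 -3/2 0; 0 0 0 1]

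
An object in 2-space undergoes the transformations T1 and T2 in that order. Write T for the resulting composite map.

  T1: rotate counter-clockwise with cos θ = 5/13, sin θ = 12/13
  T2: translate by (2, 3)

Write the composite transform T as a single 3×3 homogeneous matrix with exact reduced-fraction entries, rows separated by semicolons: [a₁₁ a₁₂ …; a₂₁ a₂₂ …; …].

T = [5/13 -12/13 2; 12/13 5/13 3; 0 0 1]

T1 = [5/13 -12/13 0; 12/13 5/13 0; 0 0 1]
T2·T1 = [5/13 -12/13 2; 12/13 5/13 3; 0 0 1]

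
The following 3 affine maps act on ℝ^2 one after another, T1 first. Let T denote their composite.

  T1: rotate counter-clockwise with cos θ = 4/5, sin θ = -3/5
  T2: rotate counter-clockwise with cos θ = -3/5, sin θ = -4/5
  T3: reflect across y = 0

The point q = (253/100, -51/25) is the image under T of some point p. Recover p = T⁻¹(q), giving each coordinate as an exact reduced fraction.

T1 = [4/5 3/5 0; -3/5 4/5 0; 0 0 1]
T2·T1 = [-24/25 7/25 0; -7/25 -24/25 0; 0 0 1]
T3·…·T1 = [-24/25 7/25 0; 7/25 24/25 0; 0 0 1]
det M = -1; M⁻¹ = [-24/25 7/25 0; 7/25 24/25 0; 0 0 1]
M⁻¹ · (253/100, -51/25)ᵀ = (-3, -5/4)ᵀ

p = (-3, -5/4)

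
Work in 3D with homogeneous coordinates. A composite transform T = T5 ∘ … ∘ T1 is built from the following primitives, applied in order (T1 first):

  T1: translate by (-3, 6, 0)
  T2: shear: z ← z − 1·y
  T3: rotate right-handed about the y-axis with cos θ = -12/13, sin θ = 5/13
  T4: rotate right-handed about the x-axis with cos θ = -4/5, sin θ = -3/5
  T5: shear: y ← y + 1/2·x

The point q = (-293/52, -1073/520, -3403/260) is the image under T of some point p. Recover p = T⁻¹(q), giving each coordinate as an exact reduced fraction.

p = (4, 5/4, -5)

T1 = [1 0 0 -3; 0 1 0 6; 0 0 1 0; 0 0 0 1]
T2·T1 = [1 0 0 -3; 0 1 0 6; 0 -1 1 -6; 0 0 0 1]
T3·…·T1 = [-12/13 -5/13 5/13 6/13; 0 1 0 6; -5/13 12/13 -12/13 87/13; 0 0 0 1]
T4·…·T1 = [-12/13 -5/13 5/13 6/13; -3/13 -16/65 -36/65 -51/65; 4/13 -87/65 48/65 -582/65; 0 0 0 1]
T5·…·T1 = [-12/13 -5/13 5/13 6/13; -9/13 -57/130 -47/130 -36/65; 4/13 -87/65 48/65 -582/65; 0 0 0 1]
det M = 1; M⁻¹ = [-21/26 -3/13 4/13 3; 2/5 -4/5 -3/5 -6; 69/65 -88/65 9/65 0; 0 0 0 1]
M⁻¹ · (-293/52, -1073/520, -3403/260)ᵀ = (4, 5/4, -5)ᵀ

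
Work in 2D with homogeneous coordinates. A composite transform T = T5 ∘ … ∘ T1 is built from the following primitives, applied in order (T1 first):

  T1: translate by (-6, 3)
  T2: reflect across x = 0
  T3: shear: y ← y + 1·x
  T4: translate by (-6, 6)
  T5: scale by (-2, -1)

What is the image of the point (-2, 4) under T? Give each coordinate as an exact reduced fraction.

T1 translate by (-6, 3): (-2, 4) → (-8, 7)
T2 reflect across x = 0: (-8, 7) → (8, 7)
T3 shear: y ← y + 1·x: (8, 7) → (8, 15)
T4 translate by (-6, 6): (8, 15) → (2, 21)
T5 scale by (-2, -1): (2, 21) → (-4, -21)

T(p) = (-4, -21)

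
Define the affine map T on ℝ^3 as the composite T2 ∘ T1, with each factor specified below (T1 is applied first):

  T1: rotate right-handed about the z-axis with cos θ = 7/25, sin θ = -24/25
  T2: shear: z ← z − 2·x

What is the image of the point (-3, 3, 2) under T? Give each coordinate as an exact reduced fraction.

T(p) = (51/25, 93/25, -52/25)

T1 rotate right-handed about the z-axis with cos θ = 7/25, sin θ = -24/25: (-3, 3, 2) → (51/25, 93/25, 2)
T2 shear: z ← z − 2·x: (51/25, 93/25, 2) → (51/25, 93/25, -52/25)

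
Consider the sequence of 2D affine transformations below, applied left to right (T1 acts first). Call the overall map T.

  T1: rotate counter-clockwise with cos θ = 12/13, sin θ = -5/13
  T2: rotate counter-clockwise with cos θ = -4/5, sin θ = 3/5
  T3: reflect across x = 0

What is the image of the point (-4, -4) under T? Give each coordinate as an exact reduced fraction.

T1 rotate counter-clockwise with cos θ = 12/13, sin θ = -5/13: (-4, -4) → (-68/13, -28/13)
T2 rotate counter-clockwise with cos θ = -4/5, sin θ = 3/5: (-68/13, -28/13) → (356/65, -92/65)
T3 reflect across x = 0: (356/65, -92/65) → (-356/65, -92/65)

T(p) = (-356/65, -92/65)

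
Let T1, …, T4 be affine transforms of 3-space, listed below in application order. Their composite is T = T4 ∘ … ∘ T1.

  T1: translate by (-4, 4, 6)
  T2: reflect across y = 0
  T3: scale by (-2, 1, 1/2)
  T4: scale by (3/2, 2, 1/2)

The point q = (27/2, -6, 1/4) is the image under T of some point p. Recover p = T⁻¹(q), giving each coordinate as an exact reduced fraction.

p = (-1/2, -1, -5)

T1 = [1 0 0 -4; 0 1 0 4; 0 0 1 6; 0 0 0 1]
T2·T1 = [1 0 0 -4; 0 -1 0 -4; 0 0 1 6; 0 0 0 1]
T3·…·T1 = [-2 0 0 8; 0 -1 0 -4; 0 0 1/2 3; 0 0 0 1]
T4·…·T1 = [-3 0 0 12; 0 -2 0 -8; 0 0 1/4 3/2; 0 0 0 1]
det M = 3/2; M⁻¹ = [-1/3 0 0 4; 0 -1/2 0 -4; 0 0 4 -6; 0 0 0 1]
M⁻¹ · (27/2, -6, 1/4)ᵀ = (-1/2, -1, -5)ᵀ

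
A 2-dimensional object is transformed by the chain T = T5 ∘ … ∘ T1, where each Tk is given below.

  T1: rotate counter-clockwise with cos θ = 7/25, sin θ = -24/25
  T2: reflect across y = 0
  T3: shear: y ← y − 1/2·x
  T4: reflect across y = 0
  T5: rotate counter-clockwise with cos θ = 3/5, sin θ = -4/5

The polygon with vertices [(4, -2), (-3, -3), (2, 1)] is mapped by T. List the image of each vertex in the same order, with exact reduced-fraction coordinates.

T1 rotate counter-clockwise with cos θ = 7/25, sin θ = -24/25: (4, -2) → (-4/5, -22/5); (-3, -3) → (-93/25, 51/25); (2, 1) → (38/25, -41/25)
T2 reflect across y = 0: (-4/5, -22/5) → (-4/5, 22/5); (-93/25, 51/25) → (-93/25, -51/25); (38/25, -41/25) → (38/25, 41/25)
T3 shear: y ← y − 1/2·x: (-4/5, 22/5) → (-4/5, 24/5); (-93/25, -51/25) → (-93/25, -9/50); (38/25, 41/25) → (38/25, 22/25)
T4 reflect across y = 0: (-4/5, 24/5) → (-4/5, -24/5); (-93/25, -9/50) → (-93/25, 9/50); (38/25, 22/25) → (38/25, -22/25)
T5 rotate counter-clockwise with cos θ = 3/5, sin θ = -4/5: (-4/5, -24/5) → (-108/25, -56/25); (-93/25, 9/50) → (-261/125, 771/250); (38/25, -22/25) → (26/125, -218/125)

image vertices: (-108/25, -56/25), (-261/125, 771/250), (26/125, -218/125)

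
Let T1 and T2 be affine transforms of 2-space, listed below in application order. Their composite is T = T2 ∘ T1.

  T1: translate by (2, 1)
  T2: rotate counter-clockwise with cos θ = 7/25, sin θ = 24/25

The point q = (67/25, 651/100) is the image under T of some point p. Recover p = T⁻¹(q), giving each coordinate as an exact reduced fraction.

p = (5, -7/4)

T1 = [1 0 2; 0 1 1; 0 0 1]
T2·T1 = [7/25 -24/25 -2/5; 24/25 7/25 11/5; 0 0 1]
det M = 1; M⁻¹ = [7/25 24/25 -2; -24/25 7/25 -1; 0 0 1]
M⁻¹ · (67/25, 651/100)ᵀ = (5, -7/4)ᵀ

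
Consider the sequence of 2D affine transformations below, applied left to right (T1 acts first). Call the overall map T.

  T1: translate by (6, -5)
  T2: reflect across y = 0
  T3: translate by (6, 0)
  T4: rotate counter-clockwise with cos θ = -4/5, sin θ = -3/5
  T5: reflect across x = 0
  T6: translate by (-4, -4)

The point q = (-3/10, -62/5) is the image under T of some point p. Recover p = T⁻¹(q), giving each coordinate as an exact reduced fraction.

p = (-4, 1/2)

T1 = [1 0 6; 0 1 -5; 0 0 1]
T2·T1 = [1 0 6; 0 -1 5; 0 0 1]
T3·…·T1 = [1 0 12; 0 -1 5; 0 0 1]
T4·…·T1 = [-4/5 -3/5 -33/5; -3/5 4/5 -56/5; 0 0 1]
T5·…·T1 = [4/5 3/5 33/5; -3/5 4/5 -56/5; 0 0 1]
T6·…·T1 = [4/5 3/5 13/5; -3/5 4/5 -76/5; 0 0 1]
det M = 1; M⁻¹ = [4/5 -3/5 -56/5; 3/5 4/5 53/5; 0 0 1]
M⁻¹ · (-3/10, -62/5)ᵀ = (-4, 1/2)ᵀ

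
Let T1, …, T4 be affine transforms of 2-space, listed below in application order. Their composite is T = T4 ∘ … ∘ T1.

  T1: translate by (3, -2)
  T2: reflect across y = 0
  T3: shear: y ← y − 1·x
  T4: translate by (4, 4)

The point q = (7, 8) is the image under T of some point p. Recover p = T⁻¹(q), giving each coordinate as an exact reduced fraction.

p = (0, -5)

T1 = [1 0 3; 0 1 -2; 0 0 1]
T2·T1 = [1 0 3; 0 -1 2; 0 0 1]
T3·…·T1 = [1 0 3; -1 -1 -1; 0 0 1]
T4·…·T1 = [1 0 7; -1 -1 3; 0 0 1]
det M = -1; M⁻¹ = [1 0 -7; -1 -1 10; 0 0 1]
M⁻¹ · (7, 8)ᵀ = (0, -5)ᵀ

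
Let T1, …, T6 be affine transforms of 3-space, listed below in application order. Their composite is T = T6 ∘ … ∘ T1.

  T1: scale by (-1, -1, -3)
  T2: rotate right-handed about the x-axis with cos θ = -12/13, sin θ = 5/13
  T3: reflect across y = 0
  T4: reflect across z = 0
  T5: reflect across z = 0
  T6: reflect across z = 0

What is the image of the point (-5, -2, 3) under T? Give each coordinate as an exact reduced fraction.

T(p) = (5, -21/13, -118/13)

T1 scale by (-1, -1, -3): (-5, -2, 3) → (5, 2, -9)
T2 rotate right-handed about the x-axis with cos θ = -12/13, sin θ = 5/13: (5, 2, -9) → (5, 21/13, 118/13)
T3 reflect across y = 0: (5, 21/13, 118/13) → (5, -21/13, 118/13)
T4 reflect across z = 0: (5, -21/13, 118/13) → (5, -21/13, -118/13)
T5 reflect across z = 0: (5, -21/13, -118/13) → (5, -21/13, 118/13)
T6 reflect across z = 0: (5, -21/13, 118/13) → (5, -21/13, -118/13)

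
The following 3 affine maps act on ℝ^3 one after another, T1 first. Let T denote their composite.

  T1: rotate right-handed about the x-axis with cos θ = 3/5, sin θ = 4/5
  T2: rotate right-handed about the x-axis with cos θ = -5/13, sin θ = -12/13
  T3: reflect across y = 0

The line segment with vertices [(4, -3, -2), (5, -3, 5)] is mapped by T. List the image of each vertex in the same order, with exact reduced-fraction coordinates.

T1 rotate right-handed about the x-axis with cos θ = 3/5, sin θ = 4/5: (4, -3, -2) → (4, -1/5, -18/5); (5, -3, 5) → (5, -29/5, 3/5)
T2 rotate right-handed about the x-axis with cos θ = -5/13, sin θ = -12/13: (4, -1/5, -18/5) → (4, -211/65, 102/65); (5, -29/5, 3/5) → (5, 181/65, 333/65)
T3 reflect across y = 0: (4, -211/65, 102/65) → (4, 211/65, 102/65); (5, 181/65, 333/65) → (5, -181/65, 333/65)

image vertices: (4, 211/65, 102/65), (5, -181/65, 333/65)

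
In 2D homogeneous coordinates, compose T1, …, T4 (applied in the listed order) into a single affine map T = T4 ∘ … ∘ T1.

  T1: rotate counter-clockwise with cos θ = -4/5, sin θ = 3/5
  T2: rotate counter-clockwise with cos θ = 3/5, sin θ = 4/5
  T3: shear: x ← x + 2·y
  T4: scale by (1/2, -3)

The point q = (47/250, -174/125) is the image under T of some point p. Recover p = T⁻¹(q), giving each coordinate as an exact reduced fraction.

T1 = [-4/5 -3/5 0; 3/5 -4/5 0; 0 0 1]
T2·T1 = [-24/25 7/25 0; -7/25 -24/25 0; 0 0 1]
T3·…·T1 = [-38/25 -41/25 0; -7/25 -24/25 0; 0 0 1]
T4·…·T1 = [-19/25 -41/50 0; 21/25 72/25 0; 0 0 1]
det M = -3/2; M⁻¹ = [-48/25 -41/75 0; 14/25 38/75 0; 0 0 1]
M⁻¹ · (47/250, -174/125)ᵀ = (2/5, -3/5)ᵀ

p = (2/5, -3/5)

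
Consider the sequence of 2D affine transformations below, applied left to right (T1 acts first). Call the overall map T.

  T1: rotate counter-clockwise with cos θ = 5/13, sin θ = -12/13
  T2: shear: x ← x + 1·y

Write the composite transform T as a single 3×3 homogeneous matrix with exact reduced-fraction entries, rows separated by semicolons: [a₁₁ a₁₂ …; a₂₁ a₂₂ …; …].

T = [-7/13 17/13 0; -12/13 5/13 0; 0 0 1]

T1 = [5/13 12/13 0; -12/13 5/13 0; 0 0 1]
T2·T1 = [-7/13 17/13 0; -12/13 5/13 0; 0 0 1]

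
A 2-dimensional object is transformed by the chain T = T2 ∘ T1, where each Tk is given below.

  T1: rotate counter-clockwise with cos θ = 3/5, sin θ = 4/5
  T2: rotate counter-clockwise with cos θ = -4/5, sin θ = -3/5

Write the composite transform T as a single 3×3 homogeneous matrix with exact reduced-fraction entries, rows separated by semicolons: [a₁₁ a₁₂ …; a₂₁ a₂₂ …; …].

T1 = [3/5 -4/5 0; 4/5 3/5 0; 0 0 1]
T2·T1 = [0 1 0; -1 0 0; 0 0 1]

T = [0 1 0; -1 0 0; 0 0 1]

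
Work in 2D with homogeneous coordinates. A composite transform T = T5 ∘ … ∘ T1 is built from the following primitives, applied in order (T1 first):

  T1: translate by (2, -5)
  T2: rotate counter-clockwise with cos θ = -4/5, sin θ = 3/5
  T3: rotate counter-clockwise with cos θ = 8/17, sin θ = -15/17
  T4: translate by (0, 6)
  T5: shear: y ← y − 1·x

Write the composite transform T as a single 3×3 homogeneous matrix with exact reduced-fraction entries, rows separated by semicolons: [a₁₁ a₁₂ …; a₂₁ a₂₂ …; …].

T = [13/85 -84/85 446/85; 71/85 97/85 167/85; 0 0 1]

T1 = [1 0 2; 0 1 -5; 0 0 1]
T2·T1 = [-4/5 -3/5 7/5; 3/5 -4/5 26/5; 0 0 1]
T3·…·T1 = [13/85 -84/85 446/85; 84/85 13/85 103/85; 0 0 1]
T4·…·T1 = [13/85 -84/85 446/85; 84/85 13/85 613/85; 0 0 1]
T5·…·T1 = [13/85 -84/85 446/85; 71/85 97/85 167/85; 0 0 1]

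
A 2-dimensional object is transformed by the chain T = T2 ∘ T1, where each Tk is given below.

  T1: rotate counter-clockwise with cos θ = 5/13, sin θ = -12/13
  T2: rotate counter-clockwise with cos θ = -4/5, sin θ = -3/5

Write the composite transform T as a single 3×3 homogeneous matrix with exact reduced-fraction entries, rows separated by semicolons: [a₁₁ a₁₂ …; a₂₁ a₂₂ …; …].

T = [-56/65 -33/65 0; 33/65 -56/65 0; 0 0 1]

T1 = [5/13 12/13 0; -12/13 5/13 0; 0 0 1]
T2·T1 = [-56/65 -33/65 0; 33/65 -56/65 0; 0 0 1]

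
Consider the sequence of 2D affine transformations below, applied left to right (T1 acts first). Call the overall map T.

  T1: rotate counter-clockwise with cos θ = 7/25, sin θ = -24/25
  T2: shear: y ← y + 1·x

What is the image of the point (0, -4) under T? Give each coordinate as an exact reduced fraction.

T1 rotate counter-clockwise with cos θ = 7/25, sin θ = -24/25: (0, -4) → (-96/25, -28/25)
T2 shear: y ← y + 1·x: (-96/25, -28/25) → (-96/25, -124/25)

T(p) = (-96/25, -124/25)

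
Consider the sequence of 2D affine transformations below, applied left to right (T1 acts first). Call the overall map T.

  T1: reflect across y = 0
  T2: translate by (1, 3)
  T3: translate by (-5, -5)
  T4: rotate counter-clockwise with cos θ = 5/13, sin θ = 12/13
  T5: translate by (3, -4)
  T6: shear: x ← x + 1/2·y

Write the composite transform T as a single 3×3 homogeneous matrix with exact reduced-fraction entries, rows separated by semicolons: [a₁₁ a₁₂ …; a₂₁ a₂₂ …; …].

T = [11/13 19/26 -12/13; 12/13 -5/13 -110/13; 0 0 1]

T1 = [1 0 0; 0 -1 0; 0 0 1]
T2·T1 = [1 0 1; 0 -1 3; 0 0 1]
T3·…·T1 = [1 0 -4; 0 -1 -2; 0 0 1]
T4·…·T1 = [5/13 12/13 4/13; 12/13 -5/13 -58/13; 0 0 1]
T5·…·T1 = [5/13 12/13 43/13; 12/13 -5/13 -110/13; 0 0 1]
T6·…·T1 = [11/13 19/26 -12/13; 12/13 -5/13 -110/13; 0 0 1]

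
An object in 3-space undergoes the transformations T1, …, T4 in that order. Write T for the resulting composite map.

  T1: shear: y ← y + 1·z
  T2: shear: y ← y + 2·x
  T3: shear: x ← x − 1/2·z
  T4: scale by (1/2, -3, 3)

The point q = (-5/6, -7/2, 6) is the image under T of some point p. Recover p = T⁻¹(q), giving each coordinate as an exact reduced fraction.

p = (-2/3, 1/2, 2)

T1 = [1 0 0 0; 0 1 1 0; 0 0 1 0; 0 0 0 1]
T2·T1 = [1 0 0 0; 2 1 1 0; 0 0 1 0; 0 0 0 1]
T3·…·T1 = [1 0 -1/2 0; 2 1 1 0; 0 0 1 0; 0 0 0 1]
T4·…·T1 = [1/2 0 -1/4 0; -6 -3 -3 0; 0 0 3 0; 0 0 0 1]
det M = -9/2; M⁻¹ = [2 0 1/6 0; -4 -1/3 -2/3 0; 0 0 1/3 0; 0 0 0 1]
M⁻¹ · (-5/6, -7/2, 6)ᵀ = (-2/3, 1/2, 2)ᵀ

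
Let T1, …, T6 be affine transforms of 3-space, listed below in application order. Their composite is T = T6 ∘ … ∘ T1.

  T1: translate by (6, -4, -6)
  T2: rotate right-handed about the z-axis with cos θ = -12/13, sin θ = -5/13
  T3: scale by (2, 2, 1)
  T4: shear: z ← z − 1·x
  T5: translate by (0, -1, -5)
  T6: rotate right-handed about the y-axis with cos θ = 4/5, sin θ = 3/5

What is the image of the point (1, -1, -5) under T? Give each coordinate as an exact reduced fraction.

T(p) = (-842/65, 37/13, 694/65)

T1 translate by (6, -4, -6): (1, -1, -5) → (7, -5, -11)
T2 rotate right-handed about the z-axis with cos θ = -12/13, sin θ = -5/13: (7, -5, -11) → (-109/13, 25/13, -11)
T3 scale by (2, 2, 1): (-109/13, 25/13, -11) → (-218/13, 50/13, -11)
T4 shear: z ← z − 1·x: (-218/13, 50/13, -11) → (-218/13, 50/13, 75/13)
T5 translate by (0, -1, -5): (-218/13, 50/13, 75/13) → (-218/13, 37/13, 10/13)
T6 rotate right-handed about the y-axis with cos θ = 4/5, sin θ = 3/5: (-218/13, 37/13, 10/13) → (-842/65, 37/13, 694/65)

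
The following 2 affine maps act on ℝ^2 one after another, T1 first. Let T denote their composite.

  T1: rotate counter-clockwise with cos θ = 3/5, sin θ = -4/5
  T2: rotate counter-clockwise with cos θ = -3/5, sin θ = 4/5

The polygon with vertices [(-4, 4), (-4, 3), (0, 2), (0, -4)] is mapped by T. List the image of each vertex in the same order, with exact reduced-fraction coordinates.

image vertices: (-124/25, -68/25), (-4, -3), (-48/25, 14/25), (96/25, -28/25)

T1 rotate counter-clockwise with cos θ = 3/5, sin θ = -4/5: (-4, 4) → (4/5, 28/5); (-4, 3) → (0, 5); (0, 2) → (8/5, 6/5); (0, -4) → (-16/5, -12/5)
T2 rotate counter-clockwise with cos θ = -3/5, sin θ = 4/5: (4/5, 28/5) → (-124/25, -68/25); (0, 5) → (-4, -3); (8/5, 6/5) → (-48/25, 14/25); (-16/5, -12/5) → (96/25, -28/25)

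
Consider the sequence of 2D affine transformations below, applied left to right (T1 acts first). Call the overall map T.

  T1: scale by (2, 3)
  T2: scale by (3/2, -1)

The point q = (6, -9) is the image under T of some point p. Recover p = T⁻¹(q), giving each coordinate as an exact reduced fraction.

p = (2, 3)

T1 = [2 0 0; 0 3 0; 0 0 1]
T2·T1 = [3 0 0; 0 -3 0; 0 0 1]
det M = -9; M⁻¹ = [1/3 0 0; 0 -1/3 0; 0 0 1]
M⁻¹ · (6, -9)ᵀ = (2, 3)ᵀ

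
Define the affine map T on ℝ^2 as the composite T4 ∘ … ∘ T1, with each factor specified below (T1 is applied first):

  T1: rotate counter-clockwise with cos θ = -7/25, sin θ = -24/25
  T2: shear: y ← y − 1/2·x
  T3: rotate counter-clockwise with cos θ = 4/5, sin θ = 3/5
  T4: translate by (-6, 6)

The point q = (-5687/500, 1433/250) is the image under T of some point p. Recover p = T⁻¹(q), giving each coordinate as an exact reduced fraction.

T1 = [-7/25 24/25 0; -24/25 -7/25 0; 0 0 1]
T2·T1 = [-7/25 24/25 0; -41/50 -19/25 0; 0 0 1]
T3·…·T1 = [67/250 153/125 0; -103/125 -4/125 0; 0 0 1]
T4·…·T1 = [67/250 153/125 -6; -103/125 -4/125 6; 0 0 1]
det M = 1; M⁻¹ = [-4/125 -153/125 894/125; 103/125 67/250 417/125; 0 0 1]
M⁻¹ · (-5687/500, 1433/250)ᵀ = (1/2, -9/2)ᵀ

p = (1/2, -9/2)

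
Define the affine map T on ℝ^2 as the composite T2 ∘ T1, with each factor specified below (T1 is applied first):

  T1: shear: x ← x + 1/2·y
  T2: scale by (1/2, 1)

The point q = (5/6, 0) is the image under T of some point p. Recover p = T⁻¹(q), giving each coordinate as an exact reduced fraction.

p = (5/3, 0)

T1 = [1 1/2 0; 0 1 0; 0 0 1]
T2·T1 = [1/2 1/4 0; 0 1 0; 0 0 1]
det M = 1/2; M⁻¹ = [2 -1/2 0; 0 1 0; 0 0 1]
M⁻¹ · (5/6, 0)ᵀ = (5/3, 0)ᵀ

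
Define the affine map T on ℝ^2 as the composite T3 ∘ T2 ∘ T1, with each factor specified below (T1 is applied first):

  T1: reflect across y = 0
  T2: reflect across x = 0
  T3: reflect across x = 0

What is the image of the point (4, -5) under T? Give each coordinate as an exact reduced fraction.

T1 reflect across y = 0: (4, -5) → (4, 5)
T2 reflect across x = 0: (4, 5) → (-4, 5)
T3 reflect across x = 0: (-4, 5) → (4, 5)

T(p) = (4, 5)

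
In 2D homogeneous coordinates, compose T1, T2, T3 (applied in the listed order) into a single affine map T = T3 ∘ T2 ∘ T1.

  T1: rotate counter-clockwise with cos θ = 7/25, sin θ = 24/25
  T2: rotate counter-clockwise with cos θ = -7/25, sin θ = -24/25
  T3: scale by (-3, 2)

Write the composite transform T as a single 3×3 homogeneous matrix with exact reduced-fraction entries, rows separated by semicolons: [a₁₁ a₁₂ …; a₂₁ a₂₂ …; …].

T = [-1581/625 -1008/625 0; -672/625 1054/625 0; 0 0 1]

T1 = [7/25 -24/25 0; 24/25 7/25 0; 0 0 1]
T2·T1 = [527/625 336/625 0; -336/625 527/625 0; 0 0 1]
T3·…·T1 = [-1581/625 -1008/625 0; -672/625 1054/625 0; 0 0 1]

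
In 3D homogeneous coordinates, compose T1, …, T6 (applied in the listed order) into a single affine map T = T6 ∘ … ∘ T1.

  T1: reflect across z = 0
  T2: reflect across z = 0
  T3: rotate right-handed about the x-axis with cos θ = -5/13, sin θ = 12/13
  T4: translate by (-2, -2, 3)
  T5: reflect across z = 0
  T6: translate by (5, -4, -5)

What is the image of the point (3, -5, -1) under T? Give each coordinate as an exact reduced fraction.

T(p) = (6, -41/13, -49/13)

T1 reflect across z = 0: (3, -5, -1) → (3, -5, 1)
T2 reflect across z = 0: (3, -5, 1) → (3, -5, -1)
T3 rotate right-handed about the x-axis with cos θ = -5/13, sin θ = 12/13: (3, -5, -1) → (3, 37/13, -55/13)
T4 translate by (-2, -2, 3): (3, 37/13, -55/13) → (1, 11/13, -16/13)
T5 reflect across z = 0: (1, 11/13, -16/13) → (1, 11/13, 16/13)
T6 translate by (5, -4, -5): (1, 11/13, 16/13) → (6, -41/13, -49/13)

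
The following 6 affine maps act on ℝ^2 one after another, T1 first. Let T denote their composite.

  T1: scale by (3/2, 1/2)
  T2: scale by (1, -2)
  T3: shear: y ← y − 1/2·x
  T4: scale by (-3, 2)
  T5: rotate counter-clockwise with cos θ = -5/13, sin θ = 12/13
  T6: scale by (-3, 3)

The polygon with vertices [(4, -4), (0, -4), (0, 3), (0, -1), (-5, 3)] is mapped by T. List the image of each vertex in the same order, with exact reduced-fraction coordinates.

T1 scale by (3/2, 1/2): (4, -4) → (6, -2); (0, -4) → (0, -2); (0, 3) → (0, 3/2); (0, -1) → (0, -1/2); (-5, 3) → (-15/2, 3/2)
T2 scale by (1, -2): (6, -2) → (6, 4); (0, -2) → (0, 4); (0, 3/2) → (0, -3); (0, -1/2) → (0, 1); (-15/2, 3/2) → (-15/2, -3)
T3 shear: y ← y − 1/2·x: (6, 4) → (6, 1); (0, 4) → (0, 4); (0, -3) → (0, -3); (0, 1) → (0, 1); (-15/2, -3) → (-15/2, 3/4)
T4 scale by (-3, 2): (6, 1) → (-18, 2); (0, 4) → (0, 8); (0, -3) → (0, -6); (0, 1) → (0, 2); (-15/2, 3/4) → (45/2, 3/2)
T5 rotate counter-clockwise with cos θ = -5/13, sin θ = 12/13: (-18, 2) → (66/13, -226/13); (0, 8) → (-96/13, -40/13); (0, -6) → (72/13, 30/13); (0, 2) → (-24/13, -10/13); (45/2, 3/2) → (-261/26, 525/26)
T6 scale by (-3, 3): (66/13, -226/13) → (-198/13, -678/13); (-96/13, -40/13) → (288/13, -120/13); (72/13, 30/13) → (-216/13, 90/13); (-24/13, -10/13) → (72/13, -30/13); (-261/26, 525/26) → (783/26, 1575/26)

image vertices: (-198/13, -678/13), (288/13, -120/13), (-216/13, 90/13), (72/13, -30/13), (783/26, 1575/26)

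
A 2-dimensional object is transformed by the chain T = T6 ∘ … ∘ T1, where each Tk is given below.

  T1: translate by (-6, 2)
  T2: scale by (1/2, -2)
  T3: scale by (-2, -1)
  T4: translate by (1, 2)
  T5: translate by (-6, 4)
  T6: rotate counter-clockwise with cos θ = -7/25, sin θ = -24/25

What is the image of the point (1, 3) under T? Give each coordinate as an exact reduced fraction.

T1 translate by (-6, 2): (1, 3) → (-5, 5)
T2 scale by (1/2, -2): (-5, 5) → (-5/2, -10)
T3 scale by (-2, -1): (-5/2, -10) → (5, 10)
T4 translate by (1, 2): (5, 10) → (6, 12)
T5 translate by (-6, 4): (6, 12) → (0, 16)
T6 rotate counter-clockwise with cos θ = -7/25, sin θ = -24/25: (0, 16) → (384/25, -112/25)

T(p) = (384/25, -112/25)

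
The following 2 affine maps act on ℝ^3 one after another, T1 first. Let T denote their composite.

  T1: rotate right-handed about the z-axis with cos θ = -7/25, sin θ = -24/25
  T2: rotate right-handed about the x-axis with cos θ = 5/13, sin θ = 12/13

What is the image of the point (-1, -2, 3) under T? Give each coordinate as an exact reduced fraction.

T(p) = (-41/25, -142/65, 831/325)

T1 rotate right-handed about the z-axis with cos θ = -7/25, sin θ = -24/25: (-1, -2, 3) → (-41/25, 38/25, 3)
T2 rotate right-handed about the x-axis with cos θ = 5/13, sin θ = 12/13: (-41/25, 38/25, 3) → (-41/25, -142/65, 831/325)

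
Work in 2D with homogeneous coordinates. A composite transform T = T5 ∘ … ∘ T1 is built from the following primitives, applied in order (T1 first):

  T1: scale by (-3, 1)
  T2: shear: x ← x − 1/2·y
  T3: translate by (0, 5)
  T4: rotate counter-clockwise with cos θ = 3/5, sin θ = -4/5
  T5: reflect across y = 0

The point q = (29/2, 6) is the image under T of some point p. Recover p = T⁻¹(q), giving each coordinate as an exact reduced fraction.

p = (-5, 3)

T1 = [-3 0 0; 0 1 0; 0 0 1]
T2·T1 = [-3 -1/2 0; 0 1 0; 0 0 1]
T3·…·T1 = [-3 -1/2 0; 0 1 5; 0 0 1]
T4·…·T1 = [-9/5 1/2 4; 12/5 1 3; 0 0 1]
T5·…·T1 = [-9/5 1/2 4; -12/5 -1 -3; 0 0 1]
det M = 3; M⁻¹ = [-1/3 -1/6 5/6; 4/5 -3/5 -5; 0 0 1]
M⁻¹ · (29/2, 6)ᵀ = (-5, 3)ᵀ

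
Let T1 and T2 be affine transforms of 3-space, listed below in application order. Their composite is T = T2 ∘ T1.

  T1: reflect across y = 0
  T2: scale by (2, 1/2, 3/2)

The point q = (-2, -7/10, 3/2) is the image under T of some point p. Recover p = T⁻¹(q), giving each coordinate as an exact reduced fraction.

T1 = [1 0 0 0; 0 -1 0 0; 0 0 1 0; 0 0 0 1]
T2·T1 = [2 0 0 0; 0 -1/2 0 0; 0 0 3/2 0; 0 0 0 1]
det M = -3/2; M⁻¹ = [1/2 0 0 0; 0 -2 0 0; 0 0 2/3 0; 0 0 0 1]
M⁻¹ · (-2, -7/10, 3/2)ᵀ = (-1, 7/5, 1)ᵀ

p = (-1, 7/5, 1)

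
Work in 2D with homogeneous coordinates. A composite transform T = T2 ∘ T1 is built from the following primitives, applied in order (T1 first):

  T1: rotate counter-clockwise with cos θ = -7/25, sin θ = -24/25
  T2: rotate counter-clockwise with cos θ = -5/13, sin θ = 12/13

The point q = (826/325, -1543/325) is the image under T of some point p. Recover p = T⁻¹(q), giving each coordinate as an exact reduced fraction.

p = (2, -5)

T1 = [-7/25 24/25 0; -24/25 -7/25 0; 0 0 1]
T2·T1 = [323/325 -36/325 0; 36/325 323/325 0; 0 0 1]
det M = 1; M⁻¹ = [323/325 36/325 0; -36/325 323/325 0; 0 0 1]
M⁻¹ · (826/325, -1543/325)ᵀ = (2, -5)ᵀ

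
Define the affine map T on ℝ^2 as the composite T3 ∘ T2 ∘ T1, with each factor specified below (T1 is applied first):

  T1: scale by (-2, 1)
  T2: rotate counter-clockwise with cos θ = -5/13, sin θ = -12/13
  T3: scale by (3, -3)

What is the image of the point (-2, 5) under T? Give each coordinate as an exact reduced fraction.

T1 scale by (-2, 1): (-2, 5) → (4, 5)
T2 rotate counter-clockwise with cos θ = -5/13, sin θ = -12/13: (4, 5) → (40/13, -73/13)
T3 scale by (3, -3): (40/13, -73/13) → (120/13, 219/13)

T(p) = (120/13, 219/13)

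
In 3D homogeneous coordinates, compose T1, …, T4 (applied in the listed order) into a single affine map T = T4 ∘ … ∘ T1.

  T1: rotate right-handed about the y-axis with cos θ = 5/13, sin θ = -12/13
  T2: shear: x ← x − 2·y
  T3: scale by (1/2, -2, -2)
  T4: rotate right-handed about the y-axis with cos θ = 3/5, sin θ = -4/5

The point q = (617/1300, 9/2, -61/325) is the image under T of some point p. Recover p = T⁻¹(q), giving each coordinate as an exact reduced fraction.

p = (-7/5, -9/4, 4)

T1 = [5/13 0 -12/13 0; 0 1 0 0; 12/13 0 5/13 0; 0 0 0 1]
T2·T1 = [5/13 -2 -12/13 0; 0 1 0 0; 12/13 0 5/13 0; 0 0 0 1]
T3·…·T1 = [5/26 -1 -6/13 0; 0 -2 0 0; -24/13 0 -10/13 0; 0 0 0 1]
T4·…·T1 = [207/130 -3/5 22/65 0; 0 -2 0 0; -62/65 -4/5 -54/65 0; 0 0 0 1]
det M = 2; M⁻¹ = [54/65 -5/13 22/65 0; 0 -1/2 0 0; -62/65 12/13 -207/130 0; 0 0 0 1]
M⁻¹ · (617/1300, 9/2, -61/325)ᵀ = (-7/5, -9/4, 4)ᵀ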